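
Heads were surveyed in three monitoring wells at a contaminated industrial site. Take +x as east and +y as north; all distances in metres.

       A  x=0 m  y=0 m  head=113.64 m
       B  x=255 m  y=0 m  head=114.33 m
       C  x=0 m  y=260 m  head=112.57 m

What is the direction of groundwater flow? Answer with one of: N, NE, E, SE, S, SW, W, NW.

∂h/∂x = (114.33 − 113.64) / (255 − 0) = +0.002706
∂h/∂y = (112.57 − 113.64) / (260 − 0) = -0.004115
Flow = −∇h = (-0.002706 east, +0.004115 north), which points northwest.

NW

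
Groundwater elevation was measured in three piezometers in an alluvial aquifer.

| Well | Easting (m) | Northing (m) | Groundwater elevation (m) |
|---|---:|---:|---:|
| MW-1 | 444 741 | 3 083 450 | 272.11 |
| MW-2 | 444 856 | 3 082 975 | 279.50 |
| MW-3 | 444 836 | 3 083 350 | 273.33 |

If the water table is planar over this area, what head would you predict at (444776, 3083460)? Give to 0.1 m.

271.8 m

Taking MW-1 as reference: MW-2−MW-1 = (115, -475, +7.39); MW-3−MW-1 = (95, -100, +1.22).
Solve a·Δx + b·Δy = Δh: det = 115·(-100) − 95·(-475) = 33625.
∂h/∂x = [(+7.39)·(-100) − (+1.22)·(-475)] / 33625 = -0.004743
∂h/∂y = [115·(+1.22) − 95·(+7.39)] / 33625 = -0.01671
h(444776, 3083460) = 272.11 + (-0.004743)·(35) + (-0.01671)·(10) = 272.11 -0.166 -0.167 = 271.777 m.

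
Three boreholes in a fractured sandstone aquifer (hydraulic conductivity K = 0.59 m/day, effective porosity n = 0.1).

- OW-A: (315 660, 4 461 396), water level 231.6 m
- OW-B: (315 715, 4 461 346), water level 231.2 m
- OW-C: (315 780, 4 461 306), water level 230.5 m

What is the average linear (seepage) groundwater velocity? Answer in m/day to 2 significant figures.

0.13 m/day

Differences from OW-A: to OW-B (Δx, Δy, Δh) = (55, -50, -0.4); to OW-C = (120, -90, -1.1).
Solve a·Δx + b·Δy = Δh: det = 55·(-90) − 120·(-50) = 1050.
∂h/∂x = [(-0.4)·(-90) − (-1.1)·(-50)] / 1050 = -0.01810
∂h/∂y = [55·(-1.1) − 120·(-0.4)] / 1050 = -0.01190
|∇h| = √(-0.01810² + -0.01190²) = 0.02166
Seepage velocity v = K·i/n = 0.59 × 0.02166 / 0.1 = 0.1278 m/day.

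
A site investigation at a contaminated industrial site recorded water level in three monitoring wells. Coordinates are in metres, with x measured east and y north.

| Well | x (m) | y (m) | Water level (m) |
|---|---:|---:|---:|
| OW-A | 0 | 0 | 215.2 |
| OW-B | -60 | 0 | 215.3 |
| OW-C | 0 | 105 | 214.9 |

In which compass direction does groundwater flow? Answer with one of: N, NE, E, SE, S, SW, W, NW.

∂h/∂x = (215.3 − 215.2) / (-60 − 0) = -0.001667
∂h/∂y = (214.9 − 215.2) / (105 − 0) = -0.002857
Flow = −∇h = (+0.001667 east, +0.002857 north), which points northeast.

NE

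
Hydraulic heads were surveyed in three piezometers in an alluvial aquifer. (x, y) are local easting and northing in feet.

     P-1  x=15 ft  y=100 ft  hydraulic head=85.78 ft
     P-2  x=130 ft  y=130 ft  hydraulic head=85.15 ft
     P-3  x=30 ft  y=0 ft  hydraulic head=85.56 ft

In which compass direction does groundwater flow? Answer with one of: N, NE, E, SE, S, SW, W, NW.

Taking P-1 as reference: P-2−P-1 = (115, 30, -0.63); P-3−P-1 = (15, -100, -0.22).
Determinant of the coordinate differences = 115·(-100) − 15·30 = -11950.
∂h/∂x = [(-0.63)·(-100) − (-0.22)·30] / -11950 = -0.005824
∂h/∂y = [115·(-0.22) − 15·(-0.63)] / -11950 = +0.001326
Flow = −∇h = (+0.005824 east, -0.001326 north), which points east.

E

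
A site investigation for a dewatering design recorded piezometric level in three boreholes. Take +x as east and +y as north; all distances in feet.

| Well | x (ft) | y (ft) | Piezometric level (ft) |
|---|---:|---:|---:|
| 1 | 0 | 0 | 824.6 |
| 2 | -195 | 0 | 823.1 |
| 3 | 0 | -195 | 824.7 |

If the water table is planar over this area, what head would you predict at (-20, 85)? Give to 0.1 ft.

∂h/∂x = (823.1 − 824.6) / (-195 − 0) = +0.007692
∂h/∂y = (824.7 − 824.6) / (-195 − 0) = -0.0005128
h(-20, 85) = 824.6 + (+0.007692)·(-20) + (-0.0005128)·(85) = 824.6 -0.154 -0.044 = 824.403 ft.

824.4 ft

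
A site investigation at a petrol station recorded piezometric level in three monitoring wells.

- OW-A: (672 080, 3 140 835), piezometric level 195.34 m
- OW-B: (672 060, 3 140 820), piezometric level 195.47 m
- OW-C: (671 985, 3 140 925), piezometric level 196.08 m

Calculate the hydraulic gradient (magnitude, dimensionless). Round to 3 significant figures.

0.00711

Taking OW-A as reference: OW-B−OW-A = (-20, -15, +0.13); OW-C−OW-A = (-95, 90, +0.74).
Determinant of the coordinate differences = (-20)·90 − (-95)·(-15) = -3225.
∂h/∂x = [(+0.13)·90 − (+0.74)·(-15)] / -3225 = -0.007070
∂h/∂y = [(-20)·(+0.74) − (-95)·(+0.13)] / -3225 = +0.0007597
|∇h| = √(-0.007070² + 0.0007597²) = 0.007111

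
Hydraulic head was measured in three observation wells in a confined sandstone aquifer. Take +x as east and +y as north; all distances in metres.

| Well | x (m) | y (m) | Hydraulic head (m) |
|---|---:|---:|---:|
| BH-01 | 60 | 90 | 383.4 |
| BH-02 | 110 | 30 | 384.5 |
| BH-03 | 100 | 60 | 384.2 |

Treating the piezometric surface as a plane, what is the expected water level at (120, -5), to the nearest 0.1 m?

384.8 m

Taking BH-01 as reference: BH-02−BH-01 = (50, -60, +1.1); BH-03−BH-01 = (40, -30, +0.8).
Determinant of the coordinate differences = 50·(-30) − 40·(-60) = 900.
∂h/∂x = [(+1.1)·(-30) − (+0.8)·(-60)] / 900 = +0.01667
∂h/∂y = [50·(+0.8) − 40·(+1.1)] / 900 = -0.004444
h(120, -5) = 383.4 + (+0.01667)·(60) + (-0.004444)·(-95) = 383.4 +1.000 +0.422 = 384.822 m.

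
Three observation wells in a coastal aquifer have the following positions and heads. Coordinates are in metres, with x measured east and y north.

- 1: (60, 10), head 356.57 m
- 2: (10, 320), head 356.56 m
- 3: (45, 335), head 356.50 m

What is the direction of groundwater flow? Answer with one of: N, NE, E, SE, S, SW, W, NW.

E

Differences from 1: to 2 (Δx, Δy, Δh) = (-50, 310, -0.01); to 3 = (-15, 325, -0.07).
Determinant of the coordinate differences = (-50)·325 − (-15)·310 = -11600.
∂h/∂x = [(-0.01)·325 − (-0.07)·310] / -11600 = -0.001591
∂h/∂y = [(-50)·(-0.07) − (-15)·(-0.01)] / -11600 = -0.0002888
Flow = −∇h = (+0.001591 east, +0.0002888 north), which points east.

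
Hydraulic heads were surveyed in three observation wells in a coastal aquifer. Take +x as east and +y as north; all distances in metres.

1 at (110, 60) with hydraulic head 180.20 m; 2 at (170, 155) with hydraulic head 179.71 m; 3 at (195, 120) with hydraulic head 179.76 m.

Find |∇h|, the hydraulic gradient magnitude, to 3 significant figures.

0.00439

With h = a·x + b·y + c and 1 as origin, the differences give:
  60·a + 95·b = -0.49
  85·a + 60·b = -0.44
Eliminate b (×60 and ×95, subtract): -4475·a = 12.400 → a = ∂h/∂x = -0.002771
Back-substitute: b = ∂h/∂y = -0.003408.
|∇h| = √(-0.002771² + -0.003408²) = 0.004392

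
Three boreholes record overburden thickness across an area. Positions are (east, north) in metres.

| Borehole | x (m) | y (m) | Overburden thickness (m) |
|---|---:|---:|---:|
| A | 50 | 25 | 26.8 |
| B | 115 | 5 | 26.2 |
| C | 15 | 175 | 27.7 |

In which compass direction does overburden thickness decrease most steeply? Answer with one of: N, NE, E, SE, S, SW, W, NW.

With d = a·x + b·y + c and A as origin, the differences give:
  65·a + (-20)·b = -0.6
  (-35)·a + 150·b = +0.9
Eliminate b (×150 and ×(-20), subtract): 9050·a = -72.00 → a = ∂d/∂x = -0.007956
Back-substitute: b = ∂d/∂y = +0.004144.
Steepest decrease is along −∇f = (+0.007956 E, -0.004144 N) → southeast.

SE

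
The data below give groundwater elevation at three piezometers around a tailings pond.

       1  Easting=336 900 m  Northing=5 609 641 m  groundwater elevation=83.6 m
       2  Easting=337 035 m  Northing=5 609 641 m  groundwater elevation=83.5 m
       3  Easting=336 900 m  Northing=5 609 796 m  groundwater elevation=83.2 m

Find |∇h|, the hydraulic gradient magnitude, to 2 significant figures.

∂h/∂x = (83.5 − 83.6) / (337035 − 336900) = -0.0007407
∂h/∂y = (83.2 − 83.6) / (5609796 − 5609641) = -0.002581
|∇h| = √(-0.0007407² + -0.002581²) = 0.002685

0.0027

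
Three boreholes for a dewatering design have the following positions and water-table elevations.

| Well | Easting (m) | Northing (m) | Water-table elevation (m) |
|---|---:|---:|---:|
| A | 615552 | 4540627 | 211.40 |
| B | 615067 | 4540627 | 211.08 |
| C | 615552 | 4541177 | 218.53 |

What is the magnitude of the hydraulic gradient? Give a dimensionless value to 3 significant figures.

0.0130

∂h/∂x = (211.08 − 211.40) / (615067 − 615552) = +0.0006598
∂h/∂y = (218.53 − 211.40) / (4541177 − 4540627) = +0.01296
|∇h| = √(0.0006598² + 0.01296²) = 0.01298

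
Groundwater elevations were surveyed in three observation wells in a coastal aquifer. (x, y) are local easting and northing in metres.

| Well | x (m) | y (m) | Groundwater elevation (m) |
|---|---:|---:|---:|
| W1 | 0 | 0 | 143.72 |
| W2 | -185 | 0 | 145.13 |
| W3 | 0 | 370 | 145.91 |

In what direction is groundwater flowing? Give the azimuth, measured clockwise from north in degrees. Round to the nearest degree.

∂h/∂x = (145.13 − 143.72) / (-185 − 0) = -0.007622
∂h/∂y = (145.91 − 143.72) / (370 − 0) = +0.005919
Flow direction (−∇h) has components (+0.007622 E, -0.005919 N).
Azimuth = atan2(E, N) = atan2(+0.007622, -0.005919) = 127.8° ≈ 128°.

128°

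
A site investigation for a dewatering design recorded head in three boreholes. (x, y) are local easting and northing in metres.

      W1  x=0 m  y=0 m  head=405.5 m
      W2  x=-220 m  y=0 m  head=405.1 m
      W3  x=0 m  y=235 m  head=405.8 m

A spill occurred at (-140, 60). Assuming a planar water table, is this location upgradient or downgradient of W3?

∂h/∂x = (405.1 − 405.5) / (-220 − 0) = +0.001818
∂h/∂y = (405.8 − 405.5) / (235 − 0) = +0.001277
Head at (-140, 60) = 405.5 + (+0.001818)·(-140) + (+0.001277)·(60) = 405.32 m.
That is lower than the 405.8 m at W3, so the point is downgradient.

downgradient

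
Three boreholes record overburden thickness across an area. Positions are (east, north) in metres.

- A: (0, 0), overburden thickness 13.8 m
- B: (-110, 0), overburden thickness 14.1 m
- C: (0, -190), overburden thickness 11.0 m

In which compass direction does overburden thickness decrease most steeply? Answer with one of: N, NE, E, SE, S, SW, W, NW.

∂d/∂x = (14.1 − 13.8) / (-110 − 0) = -0.002727
∂d/∂y = (11.0 − 13.8) / (-190 − 0) = +0.01474
Steepest decrease is along −∇f = (+0.002727 E, -0.01474 N) → south.

S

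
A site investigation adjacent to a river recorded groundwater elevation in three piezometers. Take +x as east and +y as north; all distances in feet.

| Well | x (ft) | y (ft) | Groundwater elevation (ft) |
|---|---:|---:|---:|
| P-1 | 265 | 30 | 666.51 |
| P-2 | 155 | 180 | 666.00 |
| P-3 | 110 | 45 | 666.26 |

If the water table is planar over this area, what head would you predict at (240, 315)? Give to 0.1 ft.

With h = a·x + b·y + c and P-1 as origin, the differences give:
  (-110)·a + 150·b = -0.51
  (-155)·a + 15·b = -0.25
Eliminate b (×15 and ×150, subtract): 21600·a = 29.850 → a = ∂h/∂x = +0.001382
Back-substitute: b = ∂h/∂y = -0.002387.
h(240, 315) = 666.51 + (+0.001382)·(-25) + (-0.002387)·(285) = 666.51 -0.035 -0.680 = 665.795 ft.

665.8 ft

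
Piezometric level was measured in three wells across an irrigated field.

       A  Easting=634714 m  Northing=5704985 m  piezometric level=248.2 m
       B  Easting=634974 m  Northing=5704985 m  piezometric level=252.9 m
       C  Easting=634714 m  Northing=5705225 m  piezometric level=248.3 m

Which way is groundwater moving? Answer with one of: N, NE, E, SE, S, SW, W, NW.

W

∂h/∂x = (252.9 − 248.2) / (634974 − 634714) = +0.01808
∂h/∂y = (248.3 − 248.2) / (5705225 − 5704985) = +0.0004167
Flow = −∇h = (-0.01808 east, -0.0004167 north), which points west.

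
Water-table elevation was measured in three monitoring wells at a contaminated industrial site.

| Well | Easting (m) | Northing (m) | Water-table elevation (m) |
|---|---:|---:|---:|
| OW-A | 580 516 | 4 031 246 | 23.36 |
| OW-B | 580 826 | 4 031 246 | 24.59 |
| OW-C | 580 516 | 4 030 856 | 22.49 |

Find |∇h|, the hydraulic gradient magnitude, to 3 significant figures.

∂h/∂x = (24.59 − 23.36) / (580826 − 580516) = +0.003968
∂h/∂y = (22.49 − 23.36) / (4030856 − 4031246) = +0.002231
|∇h| = √(0.003968² + 0.002231²) = 0.004552

0.00455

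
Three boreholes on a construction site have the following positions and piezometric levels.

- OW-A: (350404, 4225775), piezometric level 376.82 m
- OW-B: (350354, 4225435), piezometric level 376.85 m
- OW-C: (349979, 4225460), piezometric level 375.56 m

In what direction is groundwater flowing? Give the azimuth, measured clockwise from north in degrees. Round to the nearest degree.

Taking OW-A as reference: OW-B−OW-A = (-50, -340, +0.03); OW-C−OW-A = (-425, -315, -1.26).
Determinant of the coordinate differences = (-50)·(-315) − (-425)·(-340) = -128750.
∂h/∂x = [(+0.03)·(-315) − (-1.26)·(-340)] / -128750 = +0.003401
∂h/∂y = [(-50)·(-1.26) − (-425)·(+0.03)] / -128750 = -0.0005883
Flow direction (−∇h) has components (-0.003401 E, +0.0005883 N).
Azimuth = atan2(E, N) = atan2(-0.003401, +0.0005883) = 279.8° ≈ 280°.

280°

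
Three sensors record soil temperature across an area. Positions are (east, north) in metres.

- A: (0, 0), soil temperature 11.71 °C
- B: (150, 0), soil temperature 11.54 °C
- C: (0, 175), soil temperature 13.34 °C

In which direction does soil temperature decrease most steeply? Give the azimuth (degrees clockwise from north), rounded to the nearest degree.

173°

∂T/∂x = (11.54 − 11.71) / (150 − 0) = -0.001133
∂T/∂y = (13.34 − 11.71) / (175 − 0) = +0.009314
Steepest decrease is along −∇f: components (+0.001133 E, -0.009314 N).
Azimuth = atan2(+0.001133, -0.009314) = 173.1° ≈ 173°.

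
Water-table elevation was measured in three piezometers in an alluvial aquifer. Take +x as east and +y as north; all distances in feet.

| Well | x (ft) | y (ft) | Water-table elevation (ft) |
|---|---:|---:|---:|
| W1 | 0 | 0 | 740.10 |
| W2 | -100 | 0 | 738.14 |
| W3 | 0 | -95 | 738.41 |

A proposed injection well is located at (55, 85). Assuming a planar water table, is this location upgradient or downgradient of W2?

∂h/∂x = (738.14 − 740.10) / (-100 − 0) = +0.01960
∂h/∂y = (738.41 − 740.10) / (-95 − 0) = +0.01779
Head at (55, 85) = 740.10 + (+0.01960)·(55) + (+0.01779)·(85) = 742.69 ft.
That is higher than the 738.14 ft at W2, so the point is upgradient.

upgradient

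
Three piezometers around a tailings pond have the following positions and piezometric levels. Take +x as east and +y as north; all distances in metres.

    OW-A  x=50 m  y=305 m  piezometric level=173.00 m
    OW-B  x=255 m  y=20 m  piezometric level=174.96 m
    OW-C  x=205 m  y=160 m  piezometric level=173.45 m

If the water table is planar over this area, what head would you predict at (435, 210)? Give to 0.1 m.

Differences from OW-A: to OW-B (Δx, Δy, Δh) = (205, -285, +1.96); to OW-C = (155, -145, +0.45).
Solve a·Δx + b·Δy = Δh: det = 205·(-145) − 155·(-285) = 14450.
∂h/∂x = [(+1.96)·(-145) − (+0.45)·(-285)] / 14450 = -0.01079
∂h/∂y = [205·(+0.45) − 155·(+1.96)] / 14450 = -0.01464
h(435, 210) = 173.00 + (-0.01079)·(385) + (-0.01464)·(-95) = 173.00 -4.155 +1.391 = 170.236 m.

170.2 m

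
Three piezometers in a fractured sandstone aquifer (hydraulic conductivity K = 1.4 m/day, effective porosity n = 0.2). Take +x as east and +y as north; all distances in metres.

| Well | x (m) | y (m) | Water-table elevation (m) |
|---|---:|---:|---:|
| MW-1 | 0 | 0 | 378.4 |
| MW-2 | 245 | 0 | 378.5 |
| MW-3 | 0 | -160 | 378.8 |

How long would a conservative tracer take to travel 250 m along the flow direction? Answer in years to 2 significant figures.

∂h/∂x = (378.5 − 378.4) / (245 − 0) = +0.0004082
∂h/∂y = (378.8 − 378.4) / (-160 − 0) = -0.002500
|∇h| = √(0.0004082² + -0.002500²) = 0.002533
Seepage velocity v = K·i/n = 1.4 × 0.002533 / 0.2 = 0.01773 m/day.
t = 250 / 0.01773 = 1.41e+04 days = 38.6 years.

39 years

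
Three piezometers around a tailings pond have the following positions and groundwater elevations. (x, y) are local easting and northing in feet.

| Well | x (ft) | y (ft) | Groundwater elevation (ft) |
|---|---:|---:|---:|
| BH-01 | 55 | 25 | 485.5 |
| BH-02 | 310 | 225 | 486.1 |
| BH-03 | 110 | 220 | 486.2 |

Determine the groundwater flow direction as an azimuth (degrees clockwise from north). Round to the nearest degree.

Three-point gradient (reference BH-01): Δ to BH-02 = (255, 200, +0.6), Δ to BH-03 = (55, 195, +0.7).
∂h/∂x = -0.0005939, ∂h/∂y = +0.003757 (det = 38725).
Flow direction (−∇h) has components (+0.0005939 E, -0.003757 N).
Azimuth = atan2(E, N) = atan2(+0.0005939, -0.003757) = 171.0° ≈ 171°.

171°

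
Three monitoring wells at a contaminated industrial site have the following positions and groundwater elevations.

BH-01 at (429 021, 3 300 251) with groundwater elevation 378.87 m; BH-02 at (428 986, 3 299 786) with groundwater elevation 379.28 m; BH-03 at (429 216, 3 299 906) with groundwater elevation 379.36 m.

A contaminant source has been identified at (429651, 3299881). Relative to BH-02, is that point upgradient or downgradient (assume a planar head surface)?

upgradient

Three-point gradient (reference BH-01): Δ to BH-02 = (-35, -465, +0.41), Δ to BH-03 = (195, -345, +0.49).
∂h/∂x = +0.0008409, ∂h/∂y = -0.0009450 (det = 102750).
Head at (429651, 3299881) = 378.87 + (+0.0008409)·(630) + (-0.0009450)·(-370) = 379.75 m.
That is higher than the 379.28 m at BH-02, so the point is upgradient.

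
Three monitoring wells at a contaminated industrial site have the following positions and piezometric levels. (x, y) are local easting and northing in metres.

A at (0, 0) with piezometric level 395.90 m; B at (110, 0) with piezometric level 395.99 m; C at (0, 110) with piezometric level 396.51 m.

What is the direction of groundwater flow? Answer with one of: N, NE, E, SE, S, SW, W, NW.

∂h/∂x = (395.99 − 395.90) / (110 − 0) = +0.0008182
∂h/∂y = (396.51 − 395.90) / (110 − 0) = +0.005545
Flow = −∇h = (-0.0008182 east, -0.005545 north), which points south.

S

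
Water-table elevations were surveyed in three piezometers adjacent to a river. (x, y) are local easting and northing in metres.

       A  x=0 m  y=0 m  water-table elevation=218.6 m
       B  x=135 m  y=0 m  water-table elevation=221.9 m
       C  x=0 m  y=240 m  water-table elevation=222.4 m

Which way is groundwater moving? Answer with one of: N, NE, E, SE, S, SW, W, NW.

SW

∂h/∂x = (221.9 − 218.6) / (135 − 0) = +0.02444
∂h/∂y = (222.4 − 218.6) / (240 − 0) = +0.01583
Flow = −∇h = (-0.02444 east, -0.01583 north), which points southwest.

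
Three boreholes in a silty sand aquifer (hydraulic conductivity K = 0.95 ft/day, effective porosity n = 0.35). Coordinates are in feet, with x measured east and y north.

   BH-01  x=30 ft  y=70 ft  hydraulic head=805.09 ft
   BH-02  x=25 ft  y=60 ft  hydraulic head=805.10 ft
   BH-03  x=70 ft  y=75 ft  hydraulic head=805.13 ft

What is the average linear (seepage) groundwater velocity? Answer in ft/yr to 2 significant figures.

With h = a·x + b·y + c and BH-01 as origin, the differences give:
  (-5)·a + (-10)·b = +0.01
  40·a + 5·b = +0.04
Eliminate b (×5 and ×(-10), subtract): 375·a = 0.450 → a = ∂h/∂x = +0.001200
Back-substitute: b = ∂h/∂y = -0.001600.
|∇h| = √(0.001200² + -0.001600²) = 0.002
Seepage velocity v = K·i/n = 0.95 × 0.002 / 0.35 = 0.005429 ft/day = 1.983 ft/yr.

2.0 ft/yr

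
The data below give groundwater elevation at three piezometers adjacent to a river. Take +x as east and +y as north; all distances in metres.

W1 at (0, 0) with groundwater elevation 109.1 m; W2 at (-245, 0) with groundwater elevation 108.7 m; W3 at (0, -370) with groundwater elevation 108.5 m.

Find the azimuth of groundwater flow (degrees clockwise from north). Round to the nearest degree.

225°

∂h/∂x = (108.7 − 109.1) / (-245 − 0) = +0.001633
∂h/∂y = (108.5 − 109.1) / (-370 − 0) = +0.001622
Flow direction (−∇h) has components (-0.001633 E, -0.001622 N).
Azimuth = atan2(E, N) = atan2(-0.001633, -0.001622) = 225.2° ≈ 225°.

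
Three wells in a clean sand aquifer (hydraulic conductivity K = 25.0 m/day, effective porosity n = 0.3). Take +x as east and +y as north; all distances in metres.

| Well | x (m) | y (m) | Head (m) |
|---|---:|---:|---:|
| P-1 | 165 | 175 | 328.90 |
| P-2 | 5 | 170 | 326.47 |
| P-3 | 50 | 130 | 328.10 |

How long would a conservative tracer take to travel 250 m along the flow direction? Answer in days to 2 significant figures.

110 days

Taking P-1 as reference: P-2−P-1 = (-160, -5, -2.43); P-3−P-1 = (-115, -45, -0.80).
Determinant of the coordinate differences = (-160)·(-45) − (-115)·(-5) = 6625.
∂h/∂x = [(-2.43)·(-45) − (-0.80)·(-5)] / 6625 = +0.01590
∂h/∂y = [(-160)·(-0.80) − (-115)·(-2.43)] / 6625 = -0.02286
|∇h| = √(0.01590² + -0.02286²) = 0.02785
Seepage velocity v = K·i/n = 25.0 × 0.02785 / 0.3 = 2.321 m/day.
t = 250 / 2.321 = 107.7 days.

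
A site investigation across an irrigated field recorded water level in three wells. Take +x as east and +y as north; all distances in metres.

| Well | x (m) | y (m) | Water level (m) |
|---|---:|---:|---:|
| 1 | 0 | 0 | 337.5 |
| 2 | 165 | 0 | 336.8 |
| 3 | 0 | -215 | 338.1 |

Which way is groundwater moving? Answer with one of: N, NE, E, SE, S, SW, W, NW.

∂h/∂x = (336.8 − 337.5) / (165 − 0) = -0.004242
∂h/∂y = (338.1 − 337.5) / (-215 − 0) = -0.002791
Flow = −∇h = (+0.004242 east, +0.002791 north), which points northeast.

NE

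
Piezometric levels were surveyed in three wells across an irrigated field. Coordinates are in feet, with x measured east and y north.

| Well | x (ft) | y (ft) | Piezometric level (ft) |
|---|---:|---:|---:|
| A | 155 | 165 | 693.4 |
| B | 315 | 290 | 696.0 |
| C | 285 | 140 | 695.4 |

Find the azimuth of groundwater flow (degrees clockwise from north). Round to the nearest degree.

267°

With h = a·x + b·y + c and A as origin, the differences give:
  160·a + 125·b = +2.6
  130·a + (-25)·b = +2.0
Eliminate b (×(-25) and ×125, subtract): -20250·a = -315.00 → a = ∂h/∂x = +0.01556
Back-substitute: b = ∂h/∂y = +0.0008889.
Flow direction (−∇h) has components (-0.01556 E, -0.0008889 N).
Azimuth = atan2(E, N) = atan2(-0.01556, -0.0008889) = 266.7° ≈ 267°.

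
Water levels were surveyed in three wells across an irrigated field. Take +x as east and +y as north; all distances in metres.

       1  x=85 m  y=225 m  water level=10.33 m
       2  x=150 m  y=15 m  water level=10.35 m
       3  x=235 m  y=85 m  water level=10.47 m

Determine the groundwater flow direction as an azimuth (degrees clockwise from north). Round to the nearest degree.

Three-point gradient (reference 1): Δ to 2 = (65, -210, +0.02), Δ to 3 = (150, -140, +0.14).
∂h/∂x = +0.001188, ∂h/∂y = +0.0002723 (det = 22400).
Flow direction (−∇h) has components (-0.001188 E, -0.0002723 N).
Azimuth = atan2(E, N) = atan2(-0.001188, -0.0002723) = 257.1° ≈ 257°.

257°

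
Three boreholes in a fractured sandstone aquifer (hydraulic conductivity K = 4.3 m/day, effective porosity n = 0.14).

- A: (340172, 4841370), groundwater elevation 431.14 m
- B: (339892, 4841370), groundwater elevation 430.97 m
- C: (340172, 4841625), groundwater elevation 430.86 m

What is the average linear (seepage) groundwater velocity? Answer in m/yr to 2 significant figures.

∂h/∂x = (430.97 − 431.14) / (339892 − 340172) = +0.0006071
∂h/∂y = (430.86 − 431.14) / (4841625 − 4841370) = -0.001098
|∇h| = √(0.0006071² + -0.001098²) = 0.001255
Seepage velocity v = K·i/n = 4.3 × 0.001255 / 0.14 = 0.03855 m/day = 14.08 m/yr.

14 m/yr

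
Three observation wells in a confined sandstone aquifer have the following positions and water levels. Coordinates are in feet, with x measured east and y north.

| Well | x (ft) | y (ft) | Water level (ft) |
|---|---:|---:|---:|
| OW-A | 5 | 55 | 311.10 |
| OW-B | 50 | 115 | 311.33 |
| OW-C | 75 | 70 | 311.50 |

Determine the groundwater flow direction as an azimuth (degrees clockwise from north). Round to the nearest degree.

Differences from OW-A: to OW-B (Δx, Δy, Δh) = (45, 60, +0.23); to OW-C = (70, 15, +0.40).
Solve a·Δx + b·Δy = Δh: det = 45·15 − 70·60 = -3525.
∂h/∂x = [(+0.23)·15 − (+0.40)·60] / -3525 = +0.005830
∂h/∂y = [45·(+0.40) − 70·(+0.23)] / -3525 = -0.0005390
Flow direction (−∇h) has components (-0.005830 E, +0.0005390 N).
Azimuth = atan2(E, N) = atan2(-0.005830, +0.0005390) = 275.3° ≈ 275°.

275°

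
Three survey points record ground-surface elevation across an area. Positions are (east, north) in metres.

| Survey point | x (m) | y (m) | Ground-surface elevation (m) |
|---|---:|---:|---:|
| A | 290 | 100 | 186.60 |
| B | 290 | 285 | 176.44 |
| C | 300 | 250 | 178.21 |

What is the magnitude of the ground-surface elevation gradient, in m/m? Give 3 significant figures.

0.0570 m/m

With z = a·x + b·y + c and A as origin, the differences give:
  0·a + 185·b = -10.16
  10·a + 150·b = -8.39
Eliminate b (×150 and ×185, subtract): -1850·a = 28.150 → a = ∂z/∂x = -0.01522
Back-substitute: b = ∂z/∂y = -0.05492.
|∇f| = √(-0.01522² + -0.05492²) = 0.05699 m/m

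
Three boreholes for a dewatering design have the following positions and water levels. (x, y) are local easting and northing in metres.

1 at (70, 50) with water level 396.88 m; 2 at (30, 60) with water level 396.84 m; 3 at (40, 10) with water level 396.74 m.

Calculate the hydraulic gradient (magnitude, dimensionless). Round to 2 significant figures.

Taking 1 as reference: 2−1 = (-40, 10, -0.04); 3−1 = (-30, -40, -0.14).
Solve a·Δx + b·Δy = Δh: det = (-40)·(-40) − (-30)·10 = 1900.
∂h/∂x = [(-0.04)·(-40) − (-0.14)·10] / 1900 = +0.001579
∂h/∂y = [(-40)·(-0.14) − (-30)·(-0.04)] / 1900 = +0.002316
|∇h| = √(0.001579² + 0.002316²) = 0.002803

0.0028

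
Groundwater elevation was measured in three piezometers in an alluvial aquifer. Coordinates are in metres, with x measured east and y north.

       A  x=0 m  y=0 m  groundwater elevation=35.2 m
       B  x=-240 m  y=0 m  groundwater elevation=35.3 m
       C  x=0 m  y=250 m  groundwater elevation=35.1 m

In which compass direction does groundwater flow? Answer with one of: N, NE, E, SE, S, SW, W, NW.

∂h/∂x = (35.3 − 35.2) / (-240 − 0) = -0.0004167
∂h/∂y = (35.1 − 35.2) / (250 − 0) = -0.0004000
Flow = −∇h = (+0.0004167 east, +0.0004000 north), which points northeast.

NE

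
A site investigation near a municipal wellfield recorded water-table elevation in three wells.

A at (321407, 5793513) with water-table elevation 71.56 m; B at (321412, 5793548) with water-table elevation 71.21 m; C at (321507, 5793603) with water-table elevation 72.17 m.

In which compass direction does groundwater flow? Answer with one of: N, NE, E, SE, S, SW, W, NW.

Differences from A: to B (Δx, Δy, Δh) = (5, 35, -0.35); to C = (100, 90, +0.61).
Determinant of the coordinate differences = 5·90 − 100·35 = -3050.
∂h/∂x = [(-0.35)·90 − (+0.61)·35] / -3050 = +0.01733
∂h/∂y = [5·(+0.61) − 100·(-0.35)] / -3050 = -0.01248
Flow = −∇h = (-0.01733 east, +0.01248 north), which points northwest.

NW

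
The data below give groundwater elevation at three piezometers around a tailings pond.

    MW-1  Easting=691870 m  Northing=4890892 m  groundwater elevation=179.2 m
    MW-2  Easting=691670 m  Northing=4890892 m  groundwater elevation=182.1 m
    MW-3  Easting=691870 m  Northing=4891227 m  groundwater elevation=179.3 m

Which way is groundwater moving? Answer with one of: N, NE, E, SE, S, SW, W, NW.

∂h/∂x = (182.1 − 179.2) / (691670 − 691870) = -0.01450
∂h/∂y = (179.3 − 179.2) / (4891227 − 4890892) = +0.0002985
Flow = −∇h = (+0.01450 east, -0.0002985 north), which points east.

E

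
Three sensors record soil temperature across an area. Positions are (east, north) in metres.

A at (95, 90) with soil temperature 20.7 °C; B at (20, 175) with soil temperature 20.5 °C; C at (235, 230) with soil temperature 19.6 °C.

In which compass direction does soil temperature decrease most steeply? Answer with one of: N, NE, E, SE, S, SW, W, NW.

Taking A as reference: B−A = (-75, 85, -0.2); C−A = (140, 140, -1.1).
Solve a·Δx + b·Δy = ΔT: det = (-75)·140 − 140·85 = -22400.
∂T/∂x = [(-0.2)·140 − (-1.1)·85] / -22400 = -0.002924
∂T/∂y = [(-75)·(-1.1) − 140·(-0.2)] / -22400 = -0.004933
Steepest decrease is along −∇f = (+0.002924 E, +0.004933 N) → northeast.

NE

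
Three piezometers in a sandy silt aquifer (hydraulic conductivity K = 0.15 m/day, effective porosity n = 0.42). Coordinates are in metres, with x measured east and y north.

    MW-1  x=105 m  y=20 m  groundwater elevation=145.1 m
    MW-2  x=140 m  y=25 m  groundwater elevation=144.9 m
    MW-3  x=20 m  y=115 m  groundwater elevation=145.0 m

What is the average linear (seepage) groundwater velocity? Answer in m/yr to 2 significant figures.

0.96 m/yr

Three-point gradient (reference MW-1): Δ to MW-2 = (35, 5, -0.2), Δ to MW-3 = (-85, 95, -0.1).
∂h/∂x = -0.004933, ∂h/∂y = -0.005467 (det = 3750).
|∇h| = √(-0.004933² + -0.005467²) = 0.007364
Seepage velocity v = K·i/n = 0.15 × 0.007364 / 0.42 = 0.00263 m/day = 0.9606 m/yr.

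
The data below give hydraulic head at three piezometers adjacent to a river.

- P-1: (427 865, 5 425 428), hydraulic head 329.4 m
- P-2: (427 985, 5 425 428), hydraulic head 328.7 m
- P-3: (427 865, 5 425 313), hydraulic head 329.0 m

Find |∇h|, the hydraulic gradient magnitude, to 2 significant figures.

∂h/∂x = (328.7 − 329.4) / (427985 − 427865) = -0.005833
∂h/∂y = (329.0 − 329.4) / (5425313 − 5425428) = +0.003478
|∇h| = √(-0.005833² + 0.003478²) = 0.006791

0.0068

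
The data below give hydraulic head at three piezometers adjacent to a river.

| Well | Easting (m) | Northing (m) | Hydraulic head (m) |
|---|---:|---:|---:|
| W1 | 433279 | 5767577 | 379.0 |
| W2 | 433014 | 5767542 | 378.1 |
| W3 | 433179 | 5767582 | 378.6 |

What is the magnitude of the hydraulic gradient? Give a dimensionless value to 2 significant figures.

0.0051

With h = a·x + b·y + c and W1 as origin, the differences give:
  (-265)·a + (-35)·b = -0.9
  (-100)·a + 5·b = -0.4
Eliminate b (×5 and ×(-35), subtract): -4825·a = -18.50 → a = ∂h/∂x = +0.003834
Back-substitute: b = ∂h/∂y = -0.003316.
|∇h| = √(0.003834² + -0.003316²) = 0.005069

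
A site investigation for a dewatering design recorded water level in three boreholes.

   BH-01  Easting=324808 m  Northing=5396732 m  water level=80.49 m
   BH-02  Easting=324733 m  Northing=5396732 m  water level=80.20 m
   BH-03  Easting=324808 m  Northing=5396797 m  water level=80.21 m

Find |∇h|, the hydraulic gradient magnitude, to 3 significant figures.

0.00579

∂h/∂x = (80.20 − 80.49) / (324733 − 324808) = +0.003867
∂h/∂y = (80.21 − 80.49) / (5396797 − 5396732) = -0.004308
|∇h| = √(0.003867² + -0.004308²) = 0.005789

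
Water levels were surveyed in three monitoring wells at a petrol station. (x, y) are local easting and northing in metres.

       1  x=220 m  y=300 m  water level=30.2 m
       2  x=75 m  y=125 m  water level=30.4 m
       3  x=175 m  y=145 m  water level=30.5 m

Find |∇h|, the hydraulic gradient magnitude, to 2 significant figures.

With h = a·x + b·y + c and 1 as origin, the differences give:
  (-145)·a + (-175)·b = +0.2
  (-45)·a + (-155)·b = +0.3
Eliminate b (×(-155) and ×(-175), subtract): 14600·a = 21.50 → a = ∂h/∂x = +0.001473
Back-substitute: b = ∂h/∂y = -0.002363.
|∇h| = √(0.001473² + -0.002363²) = 0.002785

0.0028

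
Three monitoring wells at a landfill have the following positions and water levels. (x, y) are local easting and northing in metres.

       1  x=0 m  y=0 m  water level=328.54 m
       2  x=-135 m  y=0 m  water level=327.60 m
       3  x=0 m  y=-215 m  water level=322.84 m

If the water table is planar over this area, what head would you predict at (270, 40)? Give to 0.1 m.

∂h/∂x = (327.60 − 328.54) / (-135 − 0) = +0.006963
∂h/∂y = (322.84 − 328.54) / (-215 − 0) = +0.02651
h(270, 40) = 328.54 + (+0.006963)·(270) + (+0.02651)·(40) = 328.54 +1.880 +1.060 = 331.480 m.

331.5 m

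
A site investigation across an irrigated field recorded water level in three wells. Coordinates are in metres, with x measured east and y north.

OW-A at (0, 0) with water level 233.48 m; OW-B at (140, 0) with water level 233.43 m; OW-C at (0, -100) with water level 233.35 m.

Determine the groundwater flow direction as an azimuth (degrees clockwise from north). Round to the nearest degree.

165°

∂h/∂x = (233.43 − 233.48) / (140 − 0) = -0.0003571
∂h/∂y = (233.35 − 233.48) / (-100 − 0) = +0.001300
Flow direction (−∇h) has components (+0.0003571 E, -0.001300 N).
Azimuth = atan2(E, N) = atan2(+0.0003571, -0.001300) = 164.6° ≈ 165°.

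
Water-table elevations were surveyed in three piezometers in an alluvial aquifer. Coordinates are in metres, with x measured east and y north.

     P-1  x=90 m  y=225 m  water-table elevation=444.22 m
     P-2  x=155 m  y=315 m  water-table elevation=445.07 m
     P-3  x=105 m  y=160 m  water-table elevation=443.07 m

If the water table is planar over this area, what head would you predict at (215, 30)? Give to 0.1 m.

Taking P-1 as reference: P-2−P-1 = (65, 90, +0.85); P-3−P-1 = (15, -65, -1.15).
Solve a·Δx + b·Δy = Δh: det = 65·(-65) − 15·90 = -5575.
∂h/∂x = [(+0.85)·(-65) − (-1.15)·90] / -5575 = -0.008655
∂h/∂y = [65·(-1.15) − 15·(+0.85)] / -5575 = +0.01570
h(215, 30) = 444.22 + (-0.008655)·(125) + (+0.01570)·(-195) = 444.22 -1.082 -3.061 = 440.078 m.

440.1 m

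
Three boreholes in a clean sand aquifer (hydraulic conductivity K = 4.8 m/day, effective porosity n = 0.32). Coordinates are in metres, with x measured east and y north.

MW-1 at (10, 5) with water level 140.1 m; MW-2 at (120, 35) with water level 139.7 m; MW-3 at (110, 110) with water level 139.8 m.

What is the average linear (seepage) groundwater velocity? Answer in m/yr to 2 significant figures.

Differences from MW-1: to MW-2 (Δx, Δy, Δh) = (110, 30, -0.4); to MW-3 = (100, 105, -0.3).
Determinant of the coordinate differences = 110·105 − 100·30 = 8550.
∂h/∂x = [(-0.4)·105 − (-0.3)·30] / 8550 = -0.003860
∂h/∂y = [110·(-0.3) − 100·(-0.4)] / 8550 = +0.0008187
|∇h| = √(-0.003860² + 0.0008187²) = 0.003946
Seepage velocity v = K·i/n = 4.8 × 0.003946 / 0.32 = 0.05919 m/day = 21.62 m/yr.

22 m/yr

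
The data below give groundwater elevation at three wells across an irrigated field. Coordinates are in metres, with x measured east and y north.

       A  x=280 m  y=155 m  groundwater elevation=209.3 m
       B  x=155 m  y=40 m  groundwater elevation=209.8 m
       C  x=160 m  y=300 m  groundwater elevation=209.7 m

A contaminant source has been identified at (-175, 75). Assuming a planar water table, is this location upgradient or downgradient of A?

Differences from A: to B (Δx, Δy, Δh) = (-125, -115, +0.5); to C = (-120, 145, +0.4).
Solve a·Δx + b·Δy = Δh: det = (-125)·145 − (-120)·(-115) = -31925.
∂h/∂x = [(+0.5)·145 − (+0.4)·(-115)] / -31925 = -0.003712
∂h/∂y = [(-125)·(+0.4) − (-120)·(+0.5)] / -31925 = -0.0003132
Head at (-175, 75) = 209.3 + (-0.003712)·(-455) + (-0.0003132)·(-80) = 211.01 m.
That is higher than the 209.3 m at A, so the point is upgradient.

upgradient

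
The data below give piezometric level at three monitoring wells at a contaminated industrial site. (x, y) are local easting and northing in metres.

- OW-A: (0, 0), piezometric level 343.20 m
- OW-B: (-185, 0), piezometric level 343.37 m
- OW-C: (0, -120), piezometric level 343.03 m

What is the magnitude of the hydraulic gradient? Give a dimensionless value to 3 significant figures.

0.00169

∂h/∂x = (343.37 − 343.20) / (-185 − 0) = -0.0009189
∂h/∂y = (343.03 − 343.20) / (-120 − 0) = +0.001417
|∇h| = √(-0.0009189² + 0.001417²) = 0.001689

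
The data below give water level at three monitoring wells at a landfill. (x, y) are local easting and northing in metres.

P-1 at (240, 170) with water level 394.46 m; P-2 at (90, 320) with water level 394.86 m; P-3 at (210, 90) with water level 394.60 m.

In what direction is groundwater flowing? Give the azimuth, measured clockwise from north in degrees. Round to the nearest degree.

With h = a·x + b·y + c and P-1 as origin, the differences give:
  (-150)·a + 150·b = +0.40
  (-30)·a + (-80)·b = +0.14
Eliminate b (×(-80) and ×150, subtract): 16500·a = -53.000 → a = ∂h/∂x = -0.003212
Back-substitute: b = ∂h/∂y = -0.0005455.
Flow direction (−∇h) has components (+0.003212 E, +0.0005455 N).
Azimuth = atan2(E, N) = atan2(+0.003212, +0.0005455) = 80.4° ≈ 080°.

080°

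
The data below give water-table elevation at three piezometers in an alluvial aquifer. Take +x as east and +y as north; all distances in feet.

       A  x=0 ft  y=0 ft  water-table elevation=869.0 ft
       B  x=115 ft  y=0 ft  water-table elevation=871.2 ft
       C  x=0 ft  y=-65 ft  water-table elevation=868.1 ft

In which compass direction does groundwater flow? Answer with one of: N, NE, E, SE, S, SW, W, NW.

SW

∂h/∂x = (871.2 − 869.0) / (115 − 0) = +0.01913
∂h/∂y = (868.1 − 869.0) / (-65 − 0) = +0.01385
Flow = −∇h = (-0.01913 east, -0.01385 north), which points southwest.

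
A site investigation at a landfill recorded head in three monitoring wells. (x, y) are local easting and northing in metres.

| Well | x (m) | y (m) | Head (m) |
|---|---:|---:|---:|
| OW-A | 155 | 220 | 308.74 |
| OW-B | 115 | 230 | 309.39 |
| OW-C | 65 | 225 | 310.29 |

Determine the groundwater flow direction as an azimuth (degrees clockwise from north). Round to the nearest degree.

074°

Differences from OW-A: to OW-B (Δx, Δy, Δh) = (-40, 10, +0.65); to OW-C = (-90, 5, +1.55).
Determinant of the coordinate differences = (-40)·5 − (-90)·10 = 700.
∂h/∂x = [(+0.65)·5 − (+1.55)·10] / 700 = -0.01750
∂h/∂y = [(-40)·(+1.55) − (-90)·(+0.65)] / 700 = -0.005000
Flow direction (−∇h) has components (+0.01750 E, +0.005000 N).
Azimuth = atan2(E, N) = atan2(+0.01750, +0.005000) = 74.1° ≈ 074°.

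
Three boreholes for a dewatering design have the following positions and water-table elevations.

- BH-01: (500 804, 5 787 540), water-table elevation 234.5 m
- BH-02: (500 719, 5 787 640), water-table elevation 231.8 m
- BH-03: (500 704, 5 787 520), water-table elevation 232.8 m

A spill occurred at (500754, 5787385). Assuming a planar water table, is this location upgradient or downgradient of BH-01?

upgradient

Differences from BH-01: to BH-02 (Δx, Δy, Δh) = (-85, 100, -2.7); to BH-03 = (-100, -20, -1.7).
Solve a·Δx + b·Δy = Δh: det = (-85)·(-20) − (-100)·100 = 11700.
∂h/∂x = [(-2.7)·(-20) − (-1.7)·100] / 11700 = +0.01915
∂h/∂y = [(-85)·(-1.7) − (-100)·(-2.7)] / 11700 = -0.01073
Head at (500754, 5787385) = 234.5 + (+0.01915)·(-50) + (-0.01073)·(-155) = 235.21 m.
That is higher than the 234.5 m at BH-01, so the point is upgradient.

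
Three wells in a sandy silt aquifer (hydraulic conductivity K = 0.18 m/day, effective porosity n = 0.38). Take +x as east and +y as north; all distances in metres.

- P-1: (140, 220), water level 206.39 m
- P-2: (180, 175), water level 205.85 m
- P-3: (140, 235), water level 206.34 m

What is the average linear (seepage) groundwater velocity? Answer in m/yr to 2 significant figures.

3.0 m/yr

Differences from P-1: to P-2 (Δx, Δy, Δh) = (40, -45, -0.54); to P-3 = (0, 15, -0.05).
Determinant of the coordinate differences = 40·15 − 0·(-45) = 600.
∂h/∂x = [(-0.54)·15 − (-0.05)·(-45)] / 600 = -0.01725
∂h/∂y = [40·(-0.05) − 0·(-0.54)] / 600 = -0.003333
|∇h| = √(-0.01725² + -0.003333²) = 0.01757
Seepage velocity v = K·i/n = 0.18 × 0.01757 / 0.38 = 0.008323 m/day = 3.04 m/yr.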